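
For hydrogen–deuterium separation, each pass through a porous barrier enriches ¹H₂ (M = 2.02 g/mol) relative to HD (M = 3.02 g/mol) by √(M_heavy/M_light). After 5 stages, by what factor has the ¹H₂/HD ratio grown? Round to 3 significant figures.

Overall factor = α^5 with α = √(3.02/2.02), i.e. (3.02/2.02)^(5/2).
= 1.49505^(5/2) = 2.73.

2.73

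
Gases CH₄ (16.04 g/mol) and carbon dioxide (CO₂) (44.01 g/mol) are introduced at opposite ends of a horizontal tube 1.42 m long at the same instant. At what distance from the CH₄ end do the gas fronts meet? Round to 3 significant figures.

Graham's law gives d_CH₄/d_CO₂ = rate_CH₄/rate_CO₂ = √(M_CO₂/M_CH₄) = √(44.01/16.04) = 1.656.
With d_CH₄ + d_CO₂ = 1.42 m, d_CO₂ = 1.42/(1 + 1.656) = 0.5346 m.
d_CH₄ = 1.42 − 0.5346 = 0.885 m.

0.885 m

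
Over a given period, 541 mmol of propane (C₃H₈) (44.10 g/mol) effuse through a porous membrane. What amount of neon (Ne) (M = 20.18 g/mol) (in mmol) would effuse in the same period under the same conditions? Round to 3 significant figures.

By Graham's law, rate_Ne/rate_C₃H₈ = √(M_C₃H₈/M_Ne) = √(44.10/20.18) = √2.185 = 1.478.
So the amount for Ne is 541 × 1.478 = 800 mmol.

800 mmol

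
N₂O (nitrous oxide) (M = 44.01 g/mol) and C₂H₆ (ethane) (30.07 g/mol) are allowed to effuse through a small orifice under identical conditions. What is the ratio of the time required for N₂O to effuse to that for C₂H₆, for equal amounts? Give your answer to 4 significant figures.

Using Graham's law: t_N₂O/t_C₂H₆ = √(M_N₂O/M_C₂H₆) = √(44.01/30.07) = √1.464 = 1.210.

1.210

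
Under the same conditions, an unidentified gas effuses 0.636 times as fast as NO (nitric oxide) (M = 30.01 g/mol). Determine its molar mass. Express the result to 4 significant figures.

Using Graham's law: rate_X/rate_NO = √(M_NO/M_X).
0.636 = √(30.01/M_X)
M_X = 30.01 / 0.636² = 30.01 / 0.4045 = 74.19 g/mol

74.19 g/mol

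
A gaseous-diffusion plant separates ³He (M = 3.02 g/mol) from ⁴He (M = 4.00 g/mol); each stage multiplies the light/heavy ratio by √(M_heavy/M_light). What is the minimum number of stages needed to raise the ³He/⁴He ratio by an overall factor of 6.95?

14

With α = √(4.00/3.02) per stage, ln α = ½ ln(1.32450) = 0.1405.
Need α^N ≥ 6.95 ⇒ N ≥ ln(6.95) / ln α = 1.939 / 0.1405 = 13.80.
Rounding up, N = 14 stages.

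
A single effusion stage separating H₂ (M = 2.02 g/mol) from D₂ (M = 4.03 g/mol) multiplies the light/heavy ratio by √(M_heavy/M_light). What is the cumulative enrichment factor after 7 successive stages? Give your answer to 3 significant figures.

11.2

The single-stage factor is √(M_heavy/M_light), so 7 stages give [√(4.03/2.02)]^7 = (4.03/2.02)^(7/2).
= 1.99505^(7/2) = 11.2.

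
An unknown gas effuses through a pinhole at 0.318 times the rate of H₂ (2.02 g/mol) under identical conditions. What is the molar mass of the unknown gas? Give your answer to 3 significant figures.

20.0 g/mol

From Graham's law, rate_X/rate_H₂ = √(M_H₂/M_X).
0.318 = √(2.02/M_X)
M_X = 2.02 / 0.318² = 2.02 / 0.1011 = 20.0 g/mol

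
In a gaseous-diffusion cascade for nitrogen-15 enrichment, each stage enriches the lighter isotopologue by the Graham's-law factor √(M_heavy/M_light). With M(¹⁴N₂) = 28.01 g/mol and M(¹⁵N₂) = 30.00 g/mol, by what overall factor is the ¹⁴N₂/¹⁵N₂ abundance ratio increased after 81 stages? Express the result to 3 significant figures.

16.1

Each stage multiplies the ratio by α = √(30.00/28.01), so after 81 stages the overall factor is α^81 = (30.00/28.01)^(81/2).
= 1.07105^(81/2) = 16.1.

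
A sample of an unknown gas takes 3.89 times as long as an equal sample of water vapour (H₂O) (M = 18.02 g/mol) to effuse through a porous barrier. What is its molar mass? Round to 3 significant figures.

Graham's law gives t_X/t_H₂O = √(M_X/M_H₂O).
3.89 = √(M_X/18.02)
M_X = 18.02 × 3.89² = 18.02 × 15.13 = 273 g/mol

273 g/mol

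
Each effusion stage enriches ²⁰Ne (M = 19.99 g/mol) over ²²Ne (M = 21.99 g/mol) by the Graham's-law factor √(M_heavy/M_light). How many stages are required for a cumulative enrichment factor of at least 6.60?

40

Single-stage factor α = √(21.99/19.99), so ln α = ½ ln(1.10005) = 0.04768.
Need α^N ≥ 6.60 ⇒ N ≥ ln(6.60) / ln α = 1.887 / 0.04768 = 39.58.
So at least 40 stages are needed.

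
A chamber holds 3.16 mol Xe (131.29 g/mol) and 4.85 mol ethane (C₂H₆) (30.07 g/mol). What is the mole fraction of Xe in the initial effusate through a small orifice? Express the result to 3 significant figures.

0.238

Effusion rate of each component ∝ n_i/√M_i (partial pressure × 1/√M).
Mole fraction of Xe in the effusate = (n_Xe/√M_Xe) / (n_Xe/√M_Xe + n_C₂H₆/√M_C₂H₆)
= (3.16/√131.29) / (3.16/√131.29 + 4.85/√30.07) = 0.2758/(0.2758 + 0.8845) = 0.238.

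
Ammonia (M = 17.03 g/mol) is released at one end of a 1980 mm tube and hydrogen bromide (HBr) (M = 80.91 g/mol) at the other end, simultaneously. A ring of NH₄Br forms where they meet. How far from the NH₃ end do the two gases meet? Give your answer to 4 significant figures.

Distances travelled in equal time are proportional to diffusion rates, so d_NH₃/d_HBr = √(M_HBr/M_NH₃) = √(80.91/17.03) = 2.180.
With d_NH₃ + d_HBr = 1980 mm, d_HBr = 1980/(1 + 2.180) = 622.7 mm.
d_NH₃ = 1980 − 622.7 = 1357 mm.

1357 mm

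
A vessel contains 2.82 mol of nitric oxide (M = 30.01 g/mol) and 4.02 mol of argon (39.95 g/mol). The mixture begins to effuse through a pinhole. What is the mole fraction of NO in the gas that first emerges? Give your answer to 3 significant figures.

The effusion rate of species i is ∝ p_i/√M_i ∝ n_i/√M_i.
x_NO(eff) = (n_NO/√M_NO) / (n_NO/√M_NO + n_Ar/√M_Ar)
= (2.82/√30.01) / (2.82/√30.01 + 4.02/√39.95) = 0.5148/(0.5148 + 0.6360) = 0.447.

0.447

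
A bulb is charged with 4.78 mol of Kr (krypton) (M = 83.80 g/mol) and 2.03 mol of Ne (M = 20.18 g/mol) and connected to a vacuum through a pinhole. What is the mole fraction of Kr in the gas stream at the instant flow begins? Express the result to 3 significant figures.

Effusion rate of each component ∝ n_i/√M_i (partial pressure × 1/√M).
x_Kr(eff) = (n_Kr/√M_Kr) / (n_Kr/√M_Kr + n_Ne/√M_Ne)
= (4.78/√83.80) / (4.78/√83.80 + 2.03/√20.18) = 0.5222/(0.5222 + 0.4519) = 0.536.

0.536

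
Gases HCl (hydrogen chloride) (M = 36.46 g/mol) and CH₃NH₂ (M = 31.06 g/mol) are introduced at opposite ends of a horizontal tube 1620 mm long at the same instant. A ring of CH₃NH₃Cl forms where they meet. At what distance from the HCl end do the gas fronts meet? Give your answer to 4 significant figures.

Distances travelled in equal time are proportional to diffusion rates, so d_HCl/d_CH₃NH₂ = √(M_CH₃NH₂/M_HCl) = √(31.06/36.46) = 0.9230.
With d_HCl + d_CH₃NH₂ = 1620 mm, d_CH₃NH₂ = 1620/(1 + 0.9230) = 842.4 mm.
d_HCl = 1620 − 842.4 = 777.6 mm.

777.6 mm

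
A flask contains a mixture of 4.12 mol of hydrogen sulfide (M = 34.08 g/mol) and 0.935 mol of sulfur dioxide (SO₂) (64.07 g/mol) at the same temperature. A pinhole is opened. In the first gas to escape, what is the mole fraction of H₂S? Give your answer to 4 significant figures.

0.8580

Each component's effusion rate ∝ (its partial pressure)·(1/√M) ∝ n_i/√M_i.
So x_H₂S in the escaping gas = (n_H₂S/√M_H₂S) / Σ(n_i/√M_i)
= (4.12/√34.08) / (4.12/√34.08 + 0.935/√64.07) = 0.7057/(0.7057 + 0.1168) = 0.8580.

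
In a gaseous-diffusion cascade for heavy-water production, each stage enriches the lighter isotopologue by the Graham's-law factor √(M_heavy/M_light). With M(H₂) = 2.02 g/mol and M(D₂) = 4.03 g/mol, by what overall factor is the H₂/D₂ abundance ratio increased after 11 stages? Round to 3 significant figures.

44.6

Each stage multiplies the ratio by α = √(4.03/2.02), so after 11 stages the overall factor is α^11 = (4.03/2.02)^(11/2).
= 1.99505^(11/2) = 44.6.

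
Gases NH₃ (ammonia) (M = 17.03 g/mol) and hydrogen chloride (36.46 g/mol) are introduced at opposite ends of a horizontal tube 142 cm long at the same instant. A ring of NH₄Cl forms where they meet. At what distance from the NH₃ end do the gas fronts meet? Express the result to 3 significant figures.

The fronts meet when d_NH₃ + d_HCl = L with d_NH₃/d_HCl = √(M_HCl/M_NH₃) (Graham's law). Here √(M_HCl/M_NH₃) = √(36.46/17.03) = 1.463.
With d_NH₃ + d_HCl = 142 cm, d_HCl = 142/(1 + 1.463) = 57.65 cm.
d_NH₃ = 142 − 57.65 = 84.4 cm.

84.4 cm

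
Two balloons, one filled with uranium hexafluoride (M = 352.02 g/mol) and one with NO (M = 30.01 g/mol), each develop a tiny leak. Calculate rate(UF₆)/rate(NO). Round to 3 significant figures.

0.292

Since effusion rate ∝ 1/√M, rate_UF₆/rate_NO = √(M_NO/M_UF₆) = √(30.01/352.02) = √0.08525 = 0.292.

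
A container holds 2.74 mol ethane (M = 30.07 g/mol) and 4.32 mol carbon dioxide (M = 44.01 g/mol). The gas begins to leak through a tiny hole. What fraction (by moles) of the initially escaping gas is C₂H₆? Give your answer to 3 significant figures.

0.434

Each component's effusion rate ∝ (its partial pressure)·(1/√M) ∝ n_i/√M_i.
So x_C₂H₆ in the escaping gas = (n_C₂H₆/√M_C₂H₆) / Σ(n_i/√M_i)
= (2.74/√30.07) / (2.74/√30.07 + 4.32/√44.01) = 0.4997/(0.4997 + 0.6512) = 0.434.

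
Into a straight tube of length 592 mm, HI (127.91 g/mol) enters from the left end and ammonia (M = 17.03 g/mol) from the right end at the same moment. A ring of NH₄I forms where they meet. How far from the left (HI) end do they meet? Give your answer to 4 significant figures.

Graham's law gives d_HI/d_NH₃ = rate_HI/rate_NH₃ = √(M_NH₃/M_HI) = √(17.03/127.91) = 0.3649.
With d_HI + d_NH₃ = 592 mm, d_NH₃ = 592/(1 + 0.3649) = 433.7 mm.
d_HI = 592 − 433.7 = 158.3 mm.

158.3 mm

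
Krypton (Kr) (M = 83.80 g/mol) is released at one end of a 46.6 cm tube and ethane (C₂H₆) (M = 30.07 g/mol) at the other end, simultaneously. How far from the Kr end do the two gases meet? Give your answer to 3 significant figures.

In equal time, each gas travels a distance ∝ its rate ∝ 1/√M, so d_Kr/d_C₂H₆ = √(M_C₂H₆/M_Kr) = √(30.07/83.80) = 0.5990.
With d_Kr + d_C₂H₆ = 46.6 cm, d_C₂H₆ = 46.6/(1 + 0.5990) = 29.14 cm.
d_Kr = 46.6 − 29.14 = 17.5 cm.

17.5 cm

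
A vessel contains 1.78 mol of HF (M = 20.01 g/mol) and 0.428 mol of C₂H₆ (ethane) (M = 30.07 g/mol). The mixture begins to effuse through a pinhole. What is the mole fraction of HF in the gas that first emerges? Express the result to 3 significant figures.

Effusion rate of each component ∝ n_i/√M_i (partial pressure × 1/√M).
x_HF(eff) = (n_HF/√M_HF) / (n_HF/√M_HF + n_C₂H₆/√M_C₂H₆)
= (1.78/√20.01) / (1.78/√20.01 + 0.428/√30.07) = 0.3979/(0.3979 + 0.07805) = 0.836.

0.836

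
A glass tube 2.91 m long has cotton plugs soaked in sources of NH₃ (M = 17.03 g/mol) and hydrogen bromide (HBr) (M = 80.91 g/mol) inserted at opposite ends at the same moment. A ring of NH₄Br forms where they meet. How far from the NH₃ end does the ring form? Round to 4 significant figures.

1.995 m

The fronts meet when d_NH₃ + d_HBr = L with d_NH₃/d_HBr = √(M_HBr/M_NH₃) (Graham's law). Here √(M_HBr/M_NH₃) = √(80.91/17.03) = 2.180.
With d_NH₃ + d_HBr = 2.91 m, d_HBr = 2.91/(1 + 2.180) = 0.9152 m.
d_NH₃ = 2.91 − 0.9152 = 1.995 m.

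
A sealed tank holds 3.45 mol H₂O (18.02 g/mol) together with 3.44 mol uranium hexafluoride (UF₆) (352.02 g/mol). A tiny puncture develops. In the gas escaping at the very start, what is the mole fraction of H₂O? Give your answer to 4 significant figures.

Each component's effusion rate ∝ (its partial pressure)·(1/√M) ∝ n_i/√M_i.
x_H₂O(eff) = (n_H₂O/√M_H₂O) / (n_H₂O/√M_H₂O + n_UF₆/√M_UF₆)
= (3.45/√18.02) / (3.45/√18.02 + 3.44/√352.02) = 0.8127/(0.8127 + 0.1833) = 0.8159.

0.8159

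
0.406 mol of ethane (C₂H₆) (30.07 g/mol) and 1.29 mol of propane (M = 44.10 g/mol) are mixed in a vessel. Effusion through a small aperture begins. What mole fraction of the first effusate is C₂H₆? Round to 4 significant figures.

Effusion rate of each component ∝ n_i/√M_i (partial pressure × 1/√M).
Mole fraction of C₂H₆ in the effusate = (n_C₂H₆/√M_C₂H₆) / (n_C₂H₆/√M_C₂H₆ + n_C₃H₈/√M_C₃H₈)
= (0.406/√30.07) / (0.406/√30.07 + 1.29/√44.10) = 0.07404/(0.07404 + 0.1943) = 0.2760.

0.2760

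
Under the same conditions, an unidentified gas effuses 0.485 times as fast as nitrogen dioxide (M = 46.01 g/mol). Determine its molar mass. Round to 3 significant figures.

From Graham's law, rate_X/rate_NO₂ = √(M_NO₂/M_X).
0.485 = √(46.01/M_X)
M_X = 46.01 / 0.485² = 46.01 / 0.2352 = 196 g/mol

196 g/mol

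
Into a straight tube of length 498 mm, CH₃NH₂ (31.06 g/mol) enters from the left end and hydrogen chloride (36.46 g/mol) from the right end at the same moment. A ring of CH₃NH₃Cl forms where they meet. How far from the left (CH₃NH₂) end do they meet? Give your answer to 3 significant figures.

259 mm

In equal time, each gas travels a distance ∝ its rate ∝ 1/√M, so d_CH₃NH₂/d_HCl = √(M_HCl/M_CH₃NH₂) = √(36.46/31.06) = 1.083.
With d_CH₃NH₂ + d_HCl = 498 mm, d_HCl = 498/(1 + 1.083) = 239.0 mm.
d_CH₃NH₂ = 498 − 239.0 = 259 mm.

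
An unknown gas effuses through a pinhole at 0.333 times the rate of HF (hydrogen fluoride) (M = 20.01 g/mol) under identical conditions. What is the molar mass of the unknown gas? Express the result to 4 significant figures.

180.5 g/mol

Graham's law gives rate_X/rate_HF = √(M_HF/M_X).
0.333 = √(20.01/M_X)
M_X = 20.01 / 0.333² = 20.01 / 0.1109 = 180.5 g/mol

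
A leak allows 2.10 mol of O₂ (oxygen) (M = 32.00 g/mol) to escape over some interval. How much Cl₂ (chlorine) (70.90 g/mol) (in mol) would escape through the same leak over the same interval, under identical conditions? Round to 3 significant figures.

Graham's law gives rate_Cl₂/rate_O₂ = √(M_O₂/M_Cl₂) = √(32.00/70.90) = √0.4513 = 0.6718.
So the amount for Cl₂ is 2.10 × 0.6718 = 1.41 mol.

1.41 mol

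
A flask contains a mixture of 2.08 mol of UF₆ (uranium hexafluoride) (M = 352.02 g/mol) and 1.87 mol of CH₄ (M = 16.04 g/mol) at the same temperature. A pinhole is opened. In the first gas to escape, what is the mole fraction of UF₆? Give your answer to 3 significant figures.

Effusion rate of each component ∝ n_i/√M_i (partial pressure × 1/√M).
So x_UF₆ in the escaping gas = (n_UF₆/√M_UF₆) / Σ(n_i/√M_i)
= (2.08/√352.02) / (2.08/√352.02 + 1.87/√16.04) = 0.1109/(0.1109 + 0.4669) = 0.192.

0.192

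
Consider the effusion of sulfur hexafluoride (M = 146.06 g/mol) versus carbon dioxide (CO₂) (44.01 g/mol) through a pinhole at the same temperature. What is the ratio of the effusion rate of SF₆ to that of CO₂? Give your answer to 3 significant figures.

0.549

Using Graham's law: rate_SF₆/rate_CO₂ = √(M_CO₂/M_SF₆) = √(44.01/146.06) = √0.3013 = 0.549.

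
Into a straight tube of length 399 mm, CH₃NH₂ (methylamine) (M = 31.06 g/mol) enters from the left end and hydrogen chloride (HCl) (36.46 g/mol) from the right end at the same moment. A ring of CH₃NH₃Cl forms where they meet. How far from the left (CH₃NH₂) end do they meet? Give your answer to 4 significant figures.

The fronts meet when d_CH₃NH₂ + d_HCl = L with d_CH₃NH₂/d_HCl = √(M_HCl/M_CH₃NH₂) (Graham's law). Here √(M_HCl/M_CH₃NH₂) = √(36.46/31.06) = 1.083.
With d_CH₃NH₂ + d_HCl = 399 mm, d_HCl = 399/(1 + 1.083) = 191.5 mm.
d_CH₃NH₂ = 399 − 191.5 = 207.5 mm.

207.5 mm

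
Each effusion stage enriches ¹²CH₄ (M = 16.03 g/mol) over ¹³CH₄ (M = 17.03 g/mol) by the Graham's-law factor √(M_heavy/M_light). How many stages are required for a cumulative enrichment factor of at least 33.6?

117

With α = √(17.03/16.03) per stage, ln α = ½ ln(1.06238) = 0.03026.
Need α^N ≥ 33.6 ⇒ N ≥ ln(33.6) / ln α = 3.515 / 0.03026 = 116.15.
Rounding up, N = 117 stages.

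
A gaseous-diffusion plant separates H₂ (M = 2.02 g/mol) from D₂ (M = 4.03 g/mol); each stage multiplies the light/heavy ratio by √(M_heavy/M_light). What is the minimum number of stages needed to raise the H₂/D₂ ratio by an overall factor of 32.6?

With α = √(4.03/2.02) per stage, ln α = ½ ln(1.99505) = 0.3453.
Need α^N ≥ 32.6 ⇒ N ≥ ln(32.6) / ln α = 3.484 / 0.3453 = 10.09.
Minimum whole number of stages: N = 11.

11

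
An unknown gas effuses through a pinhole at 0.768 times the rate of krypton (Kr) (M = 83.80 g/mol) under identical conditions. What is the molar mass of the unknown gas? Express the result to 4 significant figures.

Graham's law gives rate_X/rate_Kr = √(M_Kr/M_X).
0.768 = √(83.80/M_X)
M_X = 83.80 / 0.768² = 83.80 / 0.5898 = 142.1 g/mol

142.1 g/mol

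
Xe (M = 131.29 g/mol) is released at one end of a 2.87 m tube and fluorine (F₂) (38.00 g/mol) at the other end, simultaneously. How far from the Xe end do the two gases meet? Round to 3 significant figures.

Graham's law gives d_Xe/d_F₂ = rate_Xe/rate_F₂ = √(M_F₂/M_Xe) = √(38.00/131.29) = 0.5380.
With d_Xe + d_F₂ = 2.87 m, d_F₂ = 2.87/(1 + 0.5380) = 1.866 m.
d_Xe = 2.87 − 1.866 = 1.00 m.

1.00 m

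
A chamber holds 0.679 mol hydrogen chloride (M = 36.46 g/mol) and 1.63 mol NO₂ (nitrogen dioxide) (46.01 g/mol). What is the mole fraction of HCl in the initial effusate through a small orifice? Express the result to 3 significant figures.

Rate_i ∝ x_i/√M_i (Graham's law weighted by mole fraction), so the effusate composition follows n_i/√M_i.
x_HCl(eff) = (n_HCl/√M_HCl) / (n_HCl/√M_HCl + n_NO₂/√M_NO₂)
= (0.679/√36.46) / (0.679/√36.46 + 1.63/√46.01) = 0.1125/(0.1125 + 0.2403) = 0.319.

0.319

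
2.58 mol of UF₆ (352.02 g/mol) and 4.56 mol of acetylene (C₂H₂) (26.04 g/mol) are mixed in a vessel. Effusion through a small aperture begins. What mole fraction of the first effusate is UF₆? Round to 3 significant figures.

0.133

Rate_i ∝ x_i/√M_i (Graham's law weighted by mole fraction), so the effusate composition follows n_i/√M_i.
Mole fraction of UF₆ in the effusate = (n_UF₆/√M_UF₆) / (n_UF₆/√M_UF₆ + n_C₂H₂/√M_C₂H₂)
= (2.58/√352.02) / (2.58/√352.02 + 4.56/√26.04) = 0.1375/(0.1375 + 0.8936) = 0.133.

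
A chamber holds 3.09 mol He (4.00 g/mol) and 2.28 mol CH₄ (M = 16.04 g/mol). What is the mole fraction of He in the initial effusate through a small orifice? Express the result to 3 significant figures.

0.731

Each component's effusion rate ∝ (its partial pressure)·(1/√M) ∝ n_i/√M_i.
Mole fraction of He in the effusate = (n_He/√M_He) / (n_He/√M_He + n_CH₄/√M_CH₄)
= (3.09/√4.00) / (3.09/√4.00 + 2.28/√16.04) = 1.545/(1.545 + 0.5693) = 0.731.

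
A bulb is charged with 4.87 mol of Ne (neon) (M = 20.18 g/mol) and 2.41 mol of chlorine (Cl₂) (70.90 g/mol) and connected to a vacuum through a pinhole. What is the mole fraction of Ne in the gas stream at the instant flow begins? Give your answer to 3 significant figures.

Effusion rate of each component ∝ n_i/√M_i (partial pressure × 1/√M).
x_Ne(eff) = (n_Ne/√M_Ne) / (n_Ne/√M_Ne + n_Cl₂/√M_Cl₂)
= (4.87/√20.18) / (4.87/√20.18 + 2.41/√70.90) = 1.084/(1.084 + 0.2862) = 0.791.

0.791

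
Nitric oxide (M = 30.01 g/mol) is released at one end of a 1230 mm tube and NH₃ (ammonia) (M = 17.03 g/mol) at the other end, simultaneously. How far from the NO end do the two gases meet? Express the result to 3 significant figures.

528 mm

In equal time, each gas travels a distance ∝ its rate ∝ 1/√M, so d_NO/d_NH₃ = √(M_NH₃/M_NO) = √(17.03/30.01) = 0.7533.
With d_NO + d_NH₃ = 1230 mm, d_NH₃ = 1230/(1 + 0.7533) = 701.5 mm.
d_NO = 1230 − 701.5 = 528 mm.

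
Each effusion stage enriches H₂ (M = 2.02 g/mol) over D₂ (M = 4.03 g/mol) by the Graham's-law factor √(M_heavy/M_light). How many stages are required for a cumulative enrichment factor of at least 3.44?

Single-stage factor α = √(4.03/2.02), so ln α = ½ ln(1.99505) = 0.3453.
Need α^N ≥ 3.44 ⇒ N ≥ ln(3.44) / ln α = 1.235 / 0.3453 = 3.58.
Minimum whole number of stages: N = 4.

4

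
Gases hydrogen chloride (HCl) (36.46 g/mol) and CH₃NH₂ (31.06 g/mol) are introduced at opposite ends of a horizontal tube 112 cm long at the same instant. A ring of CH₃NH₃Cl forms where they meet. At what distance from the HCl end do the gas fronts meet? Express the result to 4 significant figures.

53.76 cm

Graham's law gives d_HCl/d_CH₃NH₂ = rate_HCl/rate_CH₃NH₂ = √(M_CH₃NH₂/M_HCl) = √(31.06/36.46) = 0.9230.
With d_HCl + d_CH₃NH₂ = 112 cm, d_CH₃NH₂ = 112/(1 + 0.9230) = 58.24 cm.
d_HCl = 112 − 58.24 = 53.76 cm.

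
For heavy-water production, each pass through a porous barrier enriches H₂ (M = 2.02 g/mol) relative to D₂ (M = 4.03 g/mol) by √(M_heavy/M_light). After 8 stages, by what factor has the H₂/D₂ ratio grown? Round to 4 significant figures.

After 8 stages the ratio has grown by (√(4.03/2.02))^8 = (4.03/2.02)^(8/2).
= 1.99505^4 = 15.84.

15.84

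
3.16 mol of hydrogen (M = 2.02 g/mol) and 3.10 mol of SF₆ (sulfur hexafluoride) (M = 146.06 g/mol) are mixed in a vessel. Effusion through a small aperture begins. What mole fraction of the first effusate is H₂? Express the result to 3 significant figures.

0.897

Each component's effusion rate ∝ (its partial pressure)·(1/√M) ∝ n_i/√M_i.
Mole fraction of H₂ in the effusate = (n_H₂/√M_H₂) / (n_H₂/√M_H₂ + n_SF₆/√M_SF₆)
= (3.16/√2.02) / (3.16/√2.02 + 3.10/√146.06) = 2.223/(2.223 + 0.2565) = 0.897.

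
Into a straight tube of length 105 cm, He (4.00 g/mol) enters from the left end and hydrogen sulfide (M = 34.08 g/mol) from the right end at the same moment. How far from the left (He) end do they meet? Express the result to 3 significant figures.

78.2 cm

Graham's law gives d_He/d_H₂S = rate_He/rate_H₂S = √(M_H₂S/M_He) = √(34.08/4.00) = 2.919.
With d_He + d_H₂S = 105 cm, d_H₂S = 105/(1 + 2.919) = 26.79 cm.
d_He = 105 − 26.79 = 78.2 cm.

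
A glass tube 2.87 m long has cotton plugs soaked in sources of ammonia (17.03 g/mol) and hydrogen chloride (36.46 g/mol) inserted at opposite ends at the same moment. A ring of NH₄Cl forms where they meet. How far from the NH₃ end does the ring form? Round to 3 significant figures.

The fronts meet when d_NH₃ + d_HCl = L with d_NH₃/d_HCl = √(M_HCl/M_NH₃) (Graham's law). Here √(M_HCl/M_NH₃) = √(36.46/17.03) = 1.463.
With d_NH₃ + d_HCl = 2.87 m, d_HCl = 2.87/(1 + 1.463) = 1.165 m.
d_NH₃ = 2.87 − 1.165 = 1.70 m.

1.70 m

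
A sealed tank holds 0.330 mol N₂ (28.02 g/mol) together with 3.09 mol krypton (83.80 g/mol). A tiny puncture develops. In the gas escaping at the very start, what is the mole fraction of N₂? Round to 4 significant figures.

Rate_i ∝ x_i/√M_i (Graham's law weighted by mole fraction), so the effusate composition follows n_i/√M_i.
x_N₂(eff) = (n_N₂/√M_N₂) / (n_N₂/√M_N₂ + n_Kr/√M_Kr)
= (0.330/√28.02) / (0.330/√28.02 + 3.09/√83.80) = 0.06234/(0.06234 + 0.3375) = 0.1559.

0.1559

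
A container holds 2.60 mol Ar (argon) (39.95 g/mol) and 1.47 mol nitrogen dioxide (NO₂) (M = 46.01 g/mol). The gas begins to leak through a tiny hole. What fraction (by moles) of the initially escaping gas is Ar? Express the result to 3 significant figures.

0.655

Rate_i ∝ x_i/√M_i (Graham's law weighted by mole fraction), so the effusate composition follows n_i/√M_i.
So x_Ar in the escaping gas = (n_Ar/√M_Ar) / Σ(n_i/√M_i)
= (2.60/√39.95) / (2.60/√39.95 + 1.47/√46.01) = 0.4114/(0.4114 + 0.2167) = 0.655.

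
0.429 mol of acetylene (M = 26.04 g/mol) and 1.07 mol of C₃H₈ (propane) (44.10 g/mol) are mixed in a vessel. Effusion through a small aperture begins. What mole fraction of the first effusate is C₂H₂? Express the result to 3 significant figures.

Each component's effusion rate ∝ (its partial pressure)·(1/√M) ∝ n_i/√M_i.
x_C₂H₂(eff) = (n_C₂H₂/√M_C₂H₂) / (n_C₂H₂/√M_C₂H₂ + n_C₃H₈/√M_C₃H₈)
= (0.429/√26.04) / (0.429/√26.04 + 1.07/√44.10) = 0.08407/(0.08407 + 0.1611) = 0.343.

0.343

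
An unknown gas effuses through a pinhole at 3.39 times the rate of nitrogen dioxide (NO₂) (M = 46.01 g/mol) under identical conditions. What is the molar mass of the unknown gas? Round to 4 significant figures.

4.004 g/mol

Since effusion rate ∝ 1/√M, rate_X/rate_NO₂ = √(M_NO₂/M_X).
3.39 = √(46.01/M_X)
M_X = 46.01 / 3.39² = 46.01 / 11.49 = 4.004 g/mol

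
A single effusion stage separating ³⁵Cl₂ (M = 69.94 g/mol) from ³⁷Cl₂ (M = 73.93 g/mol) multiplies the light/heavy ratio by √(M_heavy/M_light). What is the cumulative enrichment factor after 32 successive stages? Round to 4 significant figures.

Each stage multiplies the ratio by α = √(73.93/69.94), so after 32 stages the overall factor is α^32 = (73.93/69.94)^(32/2).
= 1.05705^16 = 2.430.

2.430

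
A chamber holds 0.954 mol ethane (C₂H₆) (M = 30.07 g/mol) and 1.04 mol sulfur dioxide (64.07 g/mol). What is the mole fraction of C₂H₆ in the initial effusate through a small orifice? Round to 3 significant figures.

Effusion rate of each component ∝ n_i/√M_i (partial pressure × 1/√M).
Mole fraction of C₂H₆ in the effusate = (n_C₂H₆/√M_C₂H₆) / (n_C₂H₆/√M_C₂H₆ + n_SO₂/√M_SO₂)
= (0.954/√30.07) / (0.954/√30.07 + 1.04/√64.07) = 0.1740/(0.1740 + 0.1299) = 0.572.

0.572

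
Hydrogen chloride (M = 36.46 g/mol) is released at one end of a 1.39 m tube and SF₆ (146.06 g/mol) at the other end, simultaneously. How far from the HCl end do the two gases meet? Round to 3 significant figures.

0.927 m

The fronts meet when d_HCl + d_SF₆ = L with d_HCl/d_SF₆ = √(M_SF₆/M_HCl) (Graham's law). Here √(M_SF₆/M_HCl) = √(146.06/36.46) = 2.002.
With d_HCl + d_SF₆ = 1.39 m, d_SF₆ = 1.39/(1 + 2.002) = 0.4631 m.
d_HCl = 1.39 − 0.4631 = 0.927 m.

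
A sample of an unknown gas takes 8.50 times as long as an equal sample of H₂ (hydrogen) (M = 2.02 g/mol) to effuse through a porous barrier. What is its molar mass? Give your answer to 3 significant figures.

146 g/mol

From Graham's law, t_X/t_H₂ = √(M_X/M_H₂).
8.50 = √(M_X/2.02)
M_X = 2.02 × 8.50² = 2.02 × 72.25 = 146 g/mol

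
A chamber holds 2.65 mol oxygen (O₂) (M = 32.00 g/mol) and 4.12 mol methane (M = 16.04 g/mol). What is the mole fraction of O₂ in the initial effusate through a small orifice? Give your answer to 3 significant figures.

0.313

The effusion rate of species i is ∝ p_i/√M_i ∝ n_i/√M_i.
So x_O₂ in the escaping gas = (n_O₂/√M_O₂) / Σ(n_i/√M_i)
= (2.65/√32.00) / (2.65/√32.00 + 4.12/√16.04) = 0.4685/(0.4685 + 1.029) = 0.313.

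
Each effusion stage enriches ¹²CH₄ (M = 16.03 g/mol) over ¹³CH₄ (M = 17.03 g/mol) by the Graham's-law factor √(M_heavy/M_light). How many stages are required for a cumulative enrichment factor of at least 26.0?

With α = √(17.03/16.03) per stage, ln α = ½ ln(1.06238) = 0.03026.
Need α^N ≥ 26.0 ⇒ N ≥ ln(26.0) / ln α = 3.258 / 0.03026 = 107.68.
So at least 108 stages are needed.

108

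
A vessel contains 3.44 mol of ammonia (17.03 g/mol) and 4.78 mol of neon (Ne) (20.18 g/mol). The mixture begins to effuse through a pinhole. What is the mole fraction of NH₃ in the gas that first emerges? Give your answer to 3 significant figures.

0.439

Each component's effusion rate ∝ (its partial pressure)·(1/√M) ∝ n_i/√M_i.
x_NH₃(eff) = (n_NH₃/√M_NH₃) / (n_NH₃/√M_NH₃ + n_Ne/√M_Ne)
= (3.44/√17.03) / (3.44/√17.03 + 4.78/√20.18) = 0.8336/(0.8336 + 1.064) = 0.439.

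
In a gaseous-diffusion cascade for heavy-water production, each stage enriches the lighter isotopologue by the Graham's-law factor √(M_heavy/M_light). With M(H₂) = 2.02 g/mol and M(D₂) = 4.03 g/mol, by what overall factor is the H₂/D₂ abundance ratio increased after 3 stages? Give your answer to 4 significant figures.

2.818

The single-stage factor is √(M_heavy/M_light), so 3 stages give [√(4.03/2.02)]^3 = (4.03/2.02)^(3/2).
= 1.99505^(3/2) = 2.818.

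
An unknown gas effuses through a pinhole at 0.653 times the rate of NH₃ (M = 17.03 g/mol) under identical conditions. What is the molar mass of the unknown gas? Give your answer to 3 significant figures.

39.9 g/mol

Using Graham's law: rate_X/rate_NH₃ = √(M_NH₃/M_X).
0.653 = √(17.03/M_X)
M_X = 17.03 / 0.653² = 17.03 / 0.4264 = 39.9 g/mol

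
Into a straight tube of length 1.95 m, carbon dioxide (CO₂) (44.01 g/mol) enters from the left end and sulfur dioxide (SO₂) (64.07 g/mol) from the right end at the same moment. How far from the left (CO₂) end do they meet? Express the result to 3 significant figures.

1.07 m

In equal time, each gas travels a distance ∝ its rate ∝ 1/√M, so d_CO₂/d_SO₂ = √(M_SO₂/M_CO₂) = √(64.07/44.01) = 1.207.
With d_CO₂ + d_SO₂ = 1.95 m, d_SO₂ = 1.95/(1 + 1.207) = 0.8837 m.
d_CO₂ = 1.95 − 0.8837 = 1.07 m.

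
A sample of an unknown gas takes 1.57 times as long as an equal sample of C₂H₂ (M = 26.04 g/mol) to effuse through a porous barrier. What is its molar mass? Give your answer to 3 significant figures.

64.2 g/mol

Using Graham's law: t_X/t_C₂H₂ = √(M_X/M_C₂H₂).
1.57 = √(M_X/26.04)
M_X = 26.04 × 1.57² = 26.04 × 2.465 = 64.2 g/mol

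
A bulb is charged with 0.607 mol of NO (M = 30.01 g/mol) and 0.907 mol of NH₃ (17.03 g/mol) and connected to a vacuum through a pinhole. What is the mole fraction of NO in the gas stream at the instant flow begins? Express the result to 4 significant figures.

0.3352

Each component's effusion rate ∝ (its partial pressure)·(1/√M) ∝ n_i/√M_i.
x_NO(eff) = (n_NO/√M_NO) / (n_NO/√M_NO + n_NH₃/√M_NH₃)
= (0.607/√30.01) / (0.607/√30.01 + 0.907/√17.03) = 0.1108/(0.1108 + 0.2198) = 0.3352.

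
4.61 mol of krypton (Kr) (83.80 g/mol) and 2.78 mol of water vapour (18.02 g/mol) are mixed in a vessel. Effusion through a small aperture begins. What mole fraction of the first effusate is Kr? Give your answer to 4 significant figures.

0.4347

The effusion rate of species i is ∝ p_i/√M_i ∝ n_i/√M_i.
So x_Kr in the escaping gas = (n_Kr/√M_Kr) / Σ(n_i/√M_i)
= (4.61/√83.80) / (4.61/√83.80 + 2.78/√18.02) = 0.5036/(0.5036 + 0.6549) = 0.4347.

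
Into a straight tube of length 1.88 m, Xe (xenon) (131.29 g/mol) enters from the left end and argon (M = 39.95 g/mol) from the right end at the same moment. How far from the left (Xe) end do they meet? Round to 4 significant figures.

The fronts meet when d_Xe + d_Ar = L with d_Xe/d_Ar = √(M_Ar/M_Xe) (Graham's law). Here √(M_Ar/M_Xe) = √(39.95/131.29) = 0.5516.
With d_Xe + d_Ar = 1.88 m, d_Ar = 1.88/(1 + 0.5516) = 1.212 m.
d_Xe = 1.88 − 1.212 = 0.6684 m.

0.6684 m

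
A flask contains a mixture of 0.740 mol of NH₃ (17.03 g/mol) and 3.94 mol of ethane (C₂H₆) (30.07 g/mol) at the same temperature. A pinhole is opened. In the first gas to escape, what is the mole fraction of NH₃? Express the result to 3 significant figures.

0.200

Rate_i ∝ x_i/√M_i (Graham's law weighted by mole fraction), so the effusate composition follows n_i/√M_i.
x_NH₃(eff) = (n_NH₃/√M_NH₃) / (n_NH₃/√M_NH₃ + n_C₂H₆/√M_C₂H₆)
= (0.740/√17.03) / (0.740/√17.03 + 3.94/√30.07) = 0.1793/(0.1793 + 0.7185) = 0.200.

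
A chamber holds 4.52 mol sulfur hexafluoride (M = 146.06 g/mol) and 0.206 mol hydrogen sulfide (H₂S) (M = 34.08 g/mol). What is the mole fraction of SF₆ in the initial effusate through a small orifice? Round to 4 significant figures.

Each component's effusion rate ∝ (its partial pressure)·(1/√M) ∝ n_i/√M_i.
So x_SF₆ in the escaping gas = (n_SF₆/√M_SF₆) / Σ(n_i/√M_i)
= (4.52/√146.06) / (4.52/√146.06 + 0.206/√34.08) = 0.3740/(0.3740 + 0.03529) = 0.9138.

0.9138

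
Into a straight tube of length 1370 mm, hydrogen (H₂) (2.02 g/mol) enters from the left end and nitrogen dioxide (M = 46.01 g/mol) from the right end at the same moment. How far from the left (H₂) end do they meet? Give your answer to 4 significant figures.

Distances travelled in equal time are proportional to diffusion rates, so d_H₂/d_NO₂ = √(M_NO₂/M_H₂) = √(46.01/2.02) = 4.773.
With d_H₂ + d_NO₂ = 1370 mm, d_NO₂ = 1370/(1 + 4.773) = 237.3 mm.
d_H₂ = 1370 − 237.3 = 1133 mm.

1133 mm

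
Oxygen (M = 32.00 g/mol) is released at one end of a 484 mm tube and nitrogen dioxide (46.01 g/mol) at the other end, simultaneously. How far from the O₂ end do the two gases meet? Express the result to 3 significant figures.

In equal time, each gas travels a distance ∝ its rate ∝ 1/√M, so d_O₂/d_NO₂ = √(M_NO₂/M_O₂) = √(46.01/32.00) = 1.199.
With d_O₂ + d_NO₂ = 484 mm, d_NO₂ = 484/(1 + 1.199) = 220.1 mm.
d_O₂ = 484 − 220.1 = 264 mm.

264 mm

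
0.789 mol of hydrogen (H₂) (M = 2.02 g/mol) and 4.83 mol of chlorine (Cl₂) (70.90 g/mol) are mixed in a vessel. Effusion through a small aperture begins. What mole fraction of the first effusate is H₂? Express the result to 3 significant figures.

0.492

Rate_i ∝ x_i/√M_i (Graham's law weighted by mole fraction), so the effusate composition follows n_i/√M_i.
Mole fraction of H₂ in the effusate = (n_H₂/√M_H₂) / (n_H₂/√M_H₂ + n_Cl₂/√M_Cl₂)
= (0.789/√2.02) / (0.789/√2.02 + 4.83/√70.90) = 0.5551/(0.5551 + 0.5736) = 0.492.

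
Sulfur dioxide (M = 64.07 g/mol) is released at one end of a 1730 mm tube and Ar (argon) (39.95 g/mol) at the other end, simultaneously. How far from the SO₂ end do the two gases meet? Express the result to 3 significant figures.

763 mm

Graham's law gives d_SO₂/d_Ar = rate_SO₂/rate_Ar = √(M_Ar/M_SO₂) = √(39.95/64.07) = 0.7896.
With d_SO₂ + d_Ar = 1730 mm, d_Ar = 1730/(1 + 0.7896) = 966.7 mm.
d_SO₂ = 1730 − 966.7 = 763 mm.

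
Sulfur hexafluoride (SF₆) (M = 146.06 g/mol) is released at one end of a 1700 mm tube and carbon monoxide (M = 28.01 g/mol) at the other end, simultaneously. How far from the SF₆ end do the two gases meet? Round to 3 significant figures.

518 mm

In equal time, each gas travels a distance ∝ its rate ∝ 1/√M, so d_SF₆/d_CO = √(M_CO/M_SF₆) = √(28.01/146.06) = 0.4379.
With d_SF₆ + d_CO = 1700 mm, d_CO = 1700/(1 + 0.4379) = 1182 mm.
d_SF₆ = 1700 − 1182 = 518 mm.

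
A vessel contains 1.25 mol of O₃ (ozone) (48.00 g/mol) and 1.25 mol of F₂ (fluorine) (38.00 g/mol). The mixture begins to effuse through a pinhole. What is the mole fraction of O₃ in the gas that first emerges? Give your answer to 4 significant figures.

The effusion rate of species i is ∝ p_i/√M_i ∝ n_i/√M_i.
Mole fraction of O₃ in the effusate = (n_O₃/√M_O₃) / (n_O₃/√M_O₃ + n_F₂/√M_F₂)
= (1.25/√48.00) / (1.25/√48.00 + 1.25/√38.00) = 0.1804/(0.1804 + 0.2028) = 0.4708.

0.4708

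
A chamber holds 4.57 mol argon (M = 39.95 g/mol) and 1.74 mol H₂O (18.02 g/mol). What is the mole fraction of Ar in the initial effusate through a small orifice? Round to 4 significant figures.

0.6382

Effusion rate of each component ∝ n_i/√M_i (partial pressure × 1/√M).
x_Ar(eff) = (n_Ar/√M_Ar) / (n_Ar/√M_Ar + n_H₂O/√M_H₂O)
= (4.57/√39.95) / (4.57/√39.95 + 1.74/√18.02) = 0.7230/(0.7230 + 0.4099) = 0.6382.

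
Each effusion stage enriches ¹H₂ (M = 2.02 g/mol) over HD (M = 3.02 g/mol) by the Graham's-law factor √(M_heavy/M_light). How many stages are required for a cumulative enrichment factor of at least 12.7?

13

Single-stage factor α = √(3.02/2.02), so ln α = ½ ln(1.49505) = 0.2011.
Need α^N ≥ 12.7 ⇒ N ≥ ln(12.7) / ln α = 2.542 / 0.2011 = 12.64.
Rounding up, N = 13 stages.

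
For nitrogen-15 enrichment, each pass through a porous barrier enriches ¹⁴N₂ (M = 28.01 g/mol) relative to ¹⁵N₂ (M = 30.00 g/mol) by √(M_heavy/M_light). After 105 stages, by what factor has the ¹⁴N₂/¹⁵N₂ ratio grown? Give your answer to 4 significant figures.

The single-stage factor is √(M_heavy/M_light), so 105 stages give [√(30.00/28.01)]^105 = (30.00/28.01)^(105/2).
= 1.07105^(105/2) = 36.72.

36.72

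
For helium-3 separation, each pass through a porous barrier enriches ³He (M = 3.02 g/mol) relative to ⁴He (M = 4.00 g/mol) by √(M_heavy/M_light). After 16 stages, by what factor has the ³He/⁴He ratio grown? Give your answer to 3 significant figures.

9.47

Each stage multiplies the ratio by α = √(4.00/3.02), so after 16 stages the overall factor is α^16 = (4.00/3.02)^(16/2).
= 1.32450^8 = 9.47.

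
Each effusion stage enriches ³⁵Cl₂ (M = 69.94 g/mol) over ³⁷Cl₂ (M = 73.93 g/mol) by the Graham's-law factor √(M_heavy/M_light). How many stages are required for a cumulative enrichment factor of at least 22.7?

113

Per stage α = (73.93/69.94)^(1/2) = 1.05705^0.5, giving ln α = 0.02774.
Need α^N ≥ 22.7 ⇒ N ≥ ln(22.7) / ln α = 3.122 / 0.02774 = 112.56.
Rounding up, N = 113 stages.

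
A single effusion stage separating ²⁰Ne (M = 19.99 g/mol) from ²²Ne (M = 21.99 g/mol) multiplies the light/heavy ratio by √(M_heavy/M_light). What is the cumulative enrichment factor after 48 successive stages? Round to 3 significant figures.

9.86

Each stage multiplies the ratio by α = √(21.99/19.99), so after 48 stages the overall factor is α^48 = (21.99/19.99)^(48/2).
= 1.10005^24 = 9.86.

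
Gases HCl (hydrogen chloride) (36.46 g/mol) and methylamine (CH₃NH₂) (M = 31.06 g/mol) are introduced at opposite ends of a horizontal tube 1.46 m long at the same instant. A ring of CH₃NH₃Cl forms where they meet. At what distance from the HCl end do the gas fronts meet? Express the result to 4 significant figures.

0.7008 m

Graham's law gives d_HCl/d_CH₃NH₂ = rate_HCl/rate_CH₃NH₂ = √(M_CH₃NH₂/M_HCl) = √(31.06/36.46) = 0.9230.
With d_HCl + d_CH₃NH₂ = 1.46 m, d_CH₃NH₂ = 1.46/(1 + 0.9230) = 0.7592 m.
d_HCl = 1.46 − 0.7592 = 0.7008 m.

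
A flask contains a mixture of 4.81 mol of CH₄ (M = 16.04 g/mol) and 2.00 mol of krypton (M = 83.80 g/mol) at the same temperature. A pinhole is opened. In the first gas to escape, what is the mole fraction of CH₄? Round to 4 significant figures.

0.8461

The effusion rate of species i is ∝ p_i/√M_i ∝ n_i/√M_i.
Mole fraction of CH₄ in the effusate = (n_CH₄/√M_CH₄) / (n_CH₄/√M_CH₄ + n_Kr/√M_Kr)
= (4.81/√16.04) / (4.81/√16.04 + 2.00/√83.80) = 1.201/(1.201 + 0.2185) = 0.8461.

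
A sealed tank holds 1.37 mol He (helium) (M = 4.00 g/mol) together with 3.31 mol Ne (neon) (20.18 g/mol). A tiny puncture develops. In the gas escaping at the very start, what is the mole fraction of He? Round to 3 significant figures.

0.482

The effusion rate of species i is ∝ p_i/√M_i ∝ n_i/√M_i.
Mole fraction of He in the effusate = (n_He/√M_He) / (n_He/√M_He + n_Ne/√M_Ne)
= (1.37/√4.00) / (1.37/√4.00 + 3.31/√20.18) = 0.6850/(0.6850 + 0.7368) = 0.482.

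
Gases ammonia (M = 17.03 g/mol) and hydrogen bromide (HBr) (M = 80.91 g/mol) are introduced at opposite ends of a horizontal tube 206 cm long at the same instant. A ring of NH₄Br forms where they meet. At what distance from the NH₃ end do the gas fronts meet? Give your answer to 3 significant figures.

141 cm

Distances travelled in equal time are proportional to diffusion rates, so d_NH₃/d_HBr = √(M_HBr/M_NH₃) = √(80.91/17.03) = 2.180.
With d_NH₃ + d_HBr = 206 cm, d_HBr = 206/(1 + 2.180) = 64.79 cm.
d_NH₃ = 206 − 64.79 = 141 cm.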